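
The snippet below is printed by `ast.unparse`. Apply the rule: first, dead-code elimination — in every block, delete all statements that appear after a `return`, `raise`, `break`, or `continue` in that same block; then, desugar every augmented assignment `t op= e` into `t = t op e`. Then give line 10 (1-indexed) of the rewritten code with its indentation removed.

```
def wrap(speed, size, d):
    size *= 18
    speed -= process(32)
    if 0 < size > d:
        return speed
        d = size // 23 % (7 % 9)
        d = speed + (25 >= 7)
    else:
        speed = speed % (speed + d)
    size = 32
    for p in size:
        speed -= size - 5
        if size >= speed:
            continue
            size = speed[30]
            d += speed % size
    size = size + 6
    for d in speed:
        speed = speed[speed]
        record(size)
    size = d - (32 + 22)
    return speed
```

speed = speed - (size - 5)

Transformed code:
def wrap(speed, size, d):
    size = size * 18
    speed = speed - process(32)
    if 0 < size > d:
        return speed
    else:
        speed = speed % (speed + d)
    size = 32
    for p in size:
        speed = speed - (size - 5)
        if size >= speed:
            continue
    size = size + 6
    for d in speed:
        speed = speed[speed]
        record(size)
    size = d - (32 + 22)
    return speed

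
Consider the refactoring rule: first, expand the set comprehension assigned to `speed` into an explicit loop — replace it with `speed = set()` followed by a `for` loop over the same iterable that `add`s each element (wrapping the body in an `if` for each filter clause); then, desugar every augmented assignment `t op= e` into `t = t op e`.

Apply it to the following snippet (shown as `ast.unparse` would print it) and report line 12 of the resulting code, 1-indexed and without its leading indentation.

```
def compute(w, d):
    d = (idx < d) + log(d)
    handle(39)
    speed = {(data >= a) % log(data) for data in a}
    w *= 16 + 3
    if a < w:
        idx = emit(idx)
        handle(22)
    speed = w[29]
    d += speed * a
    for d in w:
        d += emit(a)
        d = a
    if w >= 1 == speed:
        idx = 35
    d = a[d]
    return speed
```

d = d + speed * a

Transformed code:
def compute(w, d):
    d = (idx < d) + log(d)
    handle(39)
    speed = set()
    for data in a:
        speed.add((data >= a) % log(data))
    w = w * (16 + 3)
    if a < w:
        idx = emit(idx)
        handle(22)
    speed = w[29]
    d = d + speed * a
    for d in w:
        d = d + emit(a)
        d = a
    if w >= 1 == speed:
        idx = 35
    d = a[d]
    return speed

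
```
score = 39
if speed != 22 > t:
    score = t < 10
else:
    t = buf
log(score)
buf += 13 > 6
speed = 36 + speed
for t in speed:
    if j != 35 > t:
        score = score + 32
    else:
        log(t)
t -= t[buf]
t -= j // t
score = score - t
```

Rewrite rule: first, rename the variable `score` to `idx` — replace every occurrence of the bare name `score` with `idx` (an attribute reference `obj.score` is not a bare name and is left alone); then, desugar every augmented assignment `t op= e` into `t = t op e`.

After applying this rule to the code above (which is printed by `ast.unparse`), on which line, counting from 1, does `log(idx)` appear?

Transformed code:
idx = 39
if speed != 22 > t:
    idx = t < 10
else:
    t = buf
log(idx)
buf = buf + (13 > 6)
speed = 36 + speed
for t in speed:
    if j != 35 > t:
        idx = idx + 32
    else:
        log(t)
t = t - t[buf]
t = t - j // t
idx = idx - t

6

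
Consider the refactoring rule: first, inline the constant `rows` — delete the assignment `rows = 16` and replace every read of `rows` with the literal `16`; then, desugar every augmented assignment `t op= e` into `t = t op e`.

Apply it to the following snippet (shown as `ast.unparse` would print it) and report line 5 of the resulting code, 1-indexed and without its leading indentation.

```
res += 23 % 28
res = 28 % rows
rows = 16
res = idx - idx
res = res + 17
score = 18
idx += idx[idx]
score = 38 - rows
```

Transformed code:
res = res + 23 % 28
res = 28 % 16
res = idx - idx
res = res + 17
score = 18
idx = idx + idx[idx]
score = 38 - 16

score = 18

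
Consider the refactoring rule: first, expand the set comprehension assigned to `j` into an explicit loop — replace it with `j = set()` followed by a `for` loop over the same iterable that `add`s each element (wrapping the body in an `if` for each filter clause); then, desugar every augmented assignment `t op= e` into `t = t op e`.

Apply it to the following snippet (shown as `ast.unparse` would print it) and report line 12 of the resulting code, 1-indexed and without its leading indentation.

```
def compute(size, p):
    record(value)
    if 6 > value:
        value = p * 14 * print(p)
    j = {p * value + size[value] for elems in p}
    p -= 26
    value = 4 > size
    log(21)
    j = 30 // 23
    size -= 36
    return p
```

Transformed code:
def compute(size, p):
    record(value)
    if 6 > value:
        value = p * 14 * print(p)
    j = set()
    for elems in p:
        j.add(p * value + size[value])
    p = p - 26
    value = 4 > size
    log(21)
    j = 30 // 23
    size = size - 36
    return p

size = size - 36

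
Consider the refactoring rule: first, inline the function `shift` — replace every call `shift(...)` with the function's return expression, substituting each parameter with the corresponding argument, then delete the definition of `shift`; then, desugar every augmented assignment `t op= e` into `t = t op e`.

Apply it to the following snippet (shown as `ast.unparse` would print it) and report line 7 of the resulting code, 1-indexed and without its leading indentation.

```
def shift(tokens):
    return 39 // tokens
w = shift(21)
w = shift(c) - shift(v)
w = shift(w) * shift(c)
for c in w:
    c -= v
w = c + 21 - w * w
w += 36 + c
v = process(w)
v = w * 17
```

w = w + (36 + c)

Transformed code:
w = 39 // 21
w = 39 // c - 39 // v
w = 39 // w * (39 // c)
for c in w:
    c = c - v
w = c + 21 - w * w
w = w + (36 + c)
v = process(w)
v = w * 17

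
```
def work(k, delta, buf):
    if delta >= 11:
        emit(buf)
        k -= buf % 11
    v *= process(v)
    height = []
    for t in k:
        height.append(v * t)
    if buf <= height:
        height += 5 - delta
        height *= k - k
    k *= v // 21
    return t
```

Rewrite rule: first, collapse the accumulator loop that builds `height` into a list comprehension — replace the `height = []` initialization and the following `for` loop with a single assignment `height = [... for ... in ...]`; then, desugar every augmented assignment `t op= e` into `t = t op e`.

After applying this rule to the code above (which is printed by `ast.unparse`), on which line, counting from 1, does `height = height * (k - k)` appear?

9

Transformed code:
def work(k, delta, buf):
    if delta >= 11:
        emit(buf)
        k = k - buf % 11
    v = v * process(v)
    height = [v * t for t in k]
    if buf <= height:
        height = height + (5 - delta)
        height = height * (k - k)
    k = k * (v // 21)
    return t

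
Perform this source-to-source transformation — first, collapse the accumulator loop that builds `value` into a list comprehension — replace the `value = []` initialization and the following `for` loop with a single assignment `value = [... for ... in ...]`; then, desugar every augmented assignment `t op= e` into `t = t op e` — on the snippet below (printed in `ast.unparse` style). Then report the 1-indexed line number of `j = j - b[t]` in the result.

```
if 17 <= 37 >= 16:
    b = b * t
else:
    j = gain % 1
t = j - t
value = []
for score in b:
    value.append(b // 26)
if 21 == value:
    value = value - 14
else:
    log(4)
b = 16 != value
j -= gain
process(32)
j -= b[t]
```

Transformed code:
if 17 <= 37 >= 16:
    b = b * t
else:
    j = gain % 1
t = j - t
value = [b // 26 for score in b]
if 21 == value:
    value = value - 14
else:
    log(4)
b = 16 != value
j = j - gain
process(32)
j = j - b[t]

14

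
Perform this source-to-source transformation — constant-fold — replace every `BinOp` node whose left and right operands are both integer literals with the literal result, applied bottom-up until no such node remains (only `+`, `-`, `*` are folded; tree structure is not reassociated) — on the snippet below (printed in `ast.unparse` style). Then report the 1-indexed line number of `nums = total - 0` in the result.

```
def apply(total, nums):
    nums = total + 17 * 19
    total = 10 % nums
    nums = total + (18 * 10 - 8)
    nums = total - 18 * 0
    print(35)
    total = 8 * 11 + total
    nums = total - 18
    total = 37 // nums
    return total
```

Transformed code:
def apply(total, nums):
    nums = total + 323
    total = 10 % nums
    nums = total + 172
    nums = total - 0
    print(35)
    total = 88 + total
    nums = total - 18
    total = 37 // nums
    return total

5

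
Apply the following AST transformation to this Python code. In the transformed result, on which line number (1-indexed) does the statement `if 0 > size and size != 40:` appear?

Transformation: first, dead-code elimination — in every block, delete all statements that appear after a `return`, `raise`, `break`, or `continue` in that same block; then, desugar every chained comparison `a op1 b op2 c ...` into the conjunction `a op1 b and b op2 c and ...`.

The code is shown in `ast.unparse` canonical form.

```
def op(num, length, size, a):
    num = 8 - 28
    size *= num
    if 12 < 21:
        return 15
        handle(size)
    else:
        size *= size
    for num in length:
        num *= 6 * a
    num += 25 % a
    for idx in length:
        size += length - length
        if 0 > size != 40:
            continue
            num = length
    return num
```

Transformed code:
def op(num, length, size, a):
    num = 8 - 28
    size *= num
    if 12 < 21:
        return 15
    else:
        size *= size
    for num in length:
        num *= 6 * a
    num += 25 % a
    for idx in length:
        size += length - length
        if 0 > size and size != 40:
            continue
    return num

13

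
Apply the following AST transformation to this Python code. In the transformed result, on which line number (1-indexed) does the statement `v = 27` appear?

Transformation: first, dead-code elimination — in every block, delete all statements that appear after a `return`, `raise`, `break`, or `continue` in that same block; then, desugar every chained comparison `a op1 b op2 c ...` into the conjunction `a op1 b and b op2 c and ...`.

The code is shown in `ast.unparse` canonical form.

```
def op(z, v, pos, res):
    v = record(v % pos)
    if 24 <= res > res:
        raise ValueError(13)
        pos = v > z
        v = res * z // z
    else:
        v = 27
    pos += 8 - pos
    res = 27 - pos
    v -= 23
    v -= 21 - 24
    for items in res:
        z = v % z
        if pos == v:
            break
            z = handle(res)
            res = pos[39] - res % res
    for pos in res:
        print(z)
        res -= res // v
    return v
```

Transformed code:
def op(z, v, pos, res):
    v = record(v % pos)
    if 24 <= res and res > res:
        raise ValueError(13)
    else:
        v = 27
    pos += 8 - pos
    res = 27 - pos
    v -= 23
    v -= 21 - 24
    for items in res:
        z = v % z
        if pos == v:
            break
    for pos in res:
        print(z)
        res -= res // v
    return v

6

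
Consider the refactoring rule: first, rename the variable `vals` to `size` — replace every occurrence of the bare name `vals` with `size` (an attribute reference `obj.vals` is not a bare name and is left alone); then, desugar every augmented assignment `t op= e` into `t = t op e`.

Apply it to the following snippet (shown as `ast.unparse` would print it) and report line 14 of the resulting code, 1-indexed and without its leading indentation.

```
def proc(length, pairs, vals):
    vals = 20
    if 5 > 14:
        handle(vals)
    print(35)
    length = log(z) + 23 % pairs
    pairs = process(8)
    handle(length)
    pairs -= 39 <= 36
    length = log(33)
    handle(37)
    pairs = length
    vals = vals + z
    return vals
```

Transformed code:
def proc(length, pairs, size):
    size = 20
    if 5 > 14:
        handle(size)
    print(35)
    length = log(z) + 23 % pairs
    pairs = process(8)
    handle(length)
    pairs = pairs - (39 <= 36)
    length = log(33)
    handle(37)
    pairs = length
    size = size + z
    return size

return size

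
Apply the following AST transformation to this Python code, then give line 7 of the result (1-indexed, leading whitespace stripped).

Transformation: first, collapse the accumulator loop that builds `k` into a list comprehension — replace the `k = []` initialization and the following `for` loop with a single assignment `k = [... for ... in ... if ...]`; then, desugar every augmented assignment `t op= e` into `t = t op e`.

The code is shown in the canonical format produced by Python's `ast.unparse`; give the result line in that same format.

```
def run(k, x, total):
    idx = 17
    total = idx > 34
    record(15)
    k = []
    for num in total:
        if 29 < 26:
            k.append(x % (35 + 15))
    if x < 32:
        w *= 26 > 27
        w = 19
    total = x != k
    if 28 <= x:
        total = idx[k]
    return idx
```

Transformed code:
def run(k, x, total):
    idx = 17
    total = idx > 34
    record(15)
    k = [x % (35 + 15) for num in total if 29 < 26]
    if x < 32:
        w = w * (26 > 27)
        w = 19
    total = x != k
    if 28 <= x:
        total = idx[k]
    return idx

w = w * (26 > 27)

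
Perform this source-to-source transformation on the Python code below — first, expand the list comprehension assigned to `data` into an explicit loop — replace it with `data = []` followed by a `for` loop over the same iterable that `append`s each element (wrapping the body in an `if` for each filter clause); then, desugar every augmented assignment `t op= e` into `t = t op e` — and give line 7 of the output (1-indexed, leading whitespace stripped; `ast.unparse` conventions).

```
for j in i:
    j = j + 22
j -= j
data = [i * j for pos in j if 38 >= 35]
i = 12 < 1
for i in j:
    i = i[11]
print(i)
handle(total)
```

Transformed code:
for j in i:
    j = j + 22
j = j - j
data = []
for pos in j:
    if 38 >= 35:
        data.append(i * j)
i = 12 < 1
for i in j:
    i = i[11]
print(i)
handle(total)

data.append(i * j)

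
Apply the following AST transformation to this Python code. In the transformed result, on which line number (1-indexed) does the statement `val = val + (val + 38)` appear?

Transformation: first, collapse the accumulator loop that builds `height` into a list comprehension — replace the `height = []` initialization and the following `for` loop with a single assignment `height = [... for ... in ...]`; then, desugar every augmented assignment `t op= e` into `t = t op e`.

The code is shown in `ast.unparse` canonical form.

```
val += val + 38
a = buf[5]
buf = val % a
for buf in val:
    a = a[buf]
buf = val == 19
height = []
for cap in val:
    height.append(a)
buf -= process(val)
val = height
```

Transformed code:
val = val + (val + 38)
a = buf[5]
buf = val % a
for buf in val:
    a = a[buf]
buf = val == 19
height = [a for cap in val]
buf = buf - process(val)
val = height

1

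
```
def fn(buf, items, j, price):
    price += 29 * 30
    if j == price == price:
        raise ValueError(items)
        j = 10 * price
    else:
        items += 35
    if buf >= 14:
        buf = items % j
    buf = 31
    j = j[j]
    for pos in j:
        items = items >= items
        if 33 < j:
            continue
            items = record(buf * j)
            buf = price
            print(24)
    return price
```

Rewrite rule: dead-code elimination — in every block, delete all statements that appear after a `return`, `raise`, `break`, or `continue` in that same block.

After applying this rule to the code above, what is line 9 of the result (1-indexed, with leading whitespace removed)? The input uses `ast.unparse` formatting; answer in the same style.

Transformed code:
def fn(buf, items, j, price):
    price += 29 * 30
    if j == price == price:
        raise ValueError(items)
    else:
        items += 35
    if buf >= 14:
        buf = items % j
    buf = 31
    j = j[j]
    for pos in j:
        items = items >= items
        if 33 < j:
            continue
    return price

buf = 31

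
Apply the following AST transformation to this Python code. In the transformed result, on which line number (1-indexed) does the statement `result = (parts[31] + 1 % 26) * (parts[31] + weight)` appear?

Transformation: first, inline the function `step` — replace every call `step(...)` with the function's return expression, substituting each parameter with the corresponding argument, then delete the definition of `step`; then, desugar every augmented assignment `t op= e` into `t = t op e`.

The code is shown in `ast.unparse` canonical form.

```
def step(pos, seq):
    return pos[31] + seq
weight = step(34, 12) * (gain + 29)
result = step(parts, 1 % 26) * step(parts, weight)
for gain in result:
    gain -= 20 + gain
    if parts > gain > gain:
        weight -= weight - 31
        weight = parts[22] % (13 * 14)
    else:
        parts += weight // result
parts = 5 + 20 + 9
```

Transformed code:
weight = (34[31] + 12) * (gain + 29)
result = (parts[31] + 1 % 26) * (parts[31] + weight)
for gain in result:
    gain = gain - (20 + gain)
    if parts > gain > gain:
        weight = weight - (weight - 31)
        weight = parts[22] % (13 * 14)
    else:
        parts = parts + weight // result
parts = 5 + 20 + 9

2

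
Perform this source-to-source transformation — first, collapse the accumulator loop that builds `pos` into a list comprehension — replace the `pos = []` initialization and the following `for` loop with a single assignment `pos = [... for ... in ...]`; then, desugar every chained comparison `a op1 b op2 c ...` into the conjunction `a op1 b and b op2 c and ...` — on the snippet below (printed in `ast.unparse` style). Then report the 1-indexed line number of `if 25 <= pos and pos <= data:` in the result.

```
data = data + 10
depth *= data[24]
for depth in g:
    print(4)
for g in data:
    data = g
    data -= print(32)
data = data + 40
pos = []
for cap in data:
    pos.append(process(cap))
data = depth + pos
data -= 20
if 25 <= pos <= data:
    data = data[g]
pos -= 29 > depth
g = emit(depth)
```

12

Transformed code:
data = data + 10
depth *= data[24]
for depth in g:
    print(4)
for g in data:
    data = g
    data -= print(32)
data = data + 40
pos = [process(cap) for cap in data]
data = depth + pos
data -= 20
if 25 <= pos and pos <= data:
    data = data[g]
pos -= 29 > depth
g = emit(depth)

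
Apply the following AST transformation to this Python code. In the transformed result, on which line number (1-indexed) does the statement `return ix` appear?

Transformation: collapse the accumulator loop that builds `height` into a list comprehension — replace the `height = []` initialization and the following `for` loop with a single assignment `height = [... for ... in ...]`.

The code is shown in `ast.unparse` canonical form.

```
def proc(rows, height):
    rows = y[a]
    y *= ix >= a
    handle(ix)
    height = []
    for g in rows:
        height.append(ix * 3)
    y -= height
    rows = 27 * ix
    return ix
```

8

Transformed code:
def proc(rows, height):
    rows = y[a]
    y *= ix >= a
    handle(ix)
    height = [ix * 3 for g in rows]
    y -= height
    rows = 27 * ix
    return ix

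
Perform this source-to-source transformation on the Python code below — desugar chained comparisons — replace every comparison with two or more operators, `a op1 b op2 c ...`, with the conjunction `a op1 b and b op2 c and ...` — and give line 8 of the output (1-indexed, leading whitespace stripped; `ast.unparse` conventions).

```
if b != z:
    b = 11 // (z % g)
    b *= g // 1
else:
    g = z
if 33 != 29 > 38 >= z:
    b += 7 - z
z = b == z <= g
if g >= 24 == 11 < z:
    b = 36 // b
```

Transformed code:
if b != z:
    b = 11 // (z % g)
    b *= g // 1
else:
    g = z
if 33 != 29 and 29 > 38 and (38 >= z):
    b += 7 - z
z = b == z and z <= g
if g >= 24 and 24 == 11 and (11 < z):
    b = 36 // b

z = b == z and z <= g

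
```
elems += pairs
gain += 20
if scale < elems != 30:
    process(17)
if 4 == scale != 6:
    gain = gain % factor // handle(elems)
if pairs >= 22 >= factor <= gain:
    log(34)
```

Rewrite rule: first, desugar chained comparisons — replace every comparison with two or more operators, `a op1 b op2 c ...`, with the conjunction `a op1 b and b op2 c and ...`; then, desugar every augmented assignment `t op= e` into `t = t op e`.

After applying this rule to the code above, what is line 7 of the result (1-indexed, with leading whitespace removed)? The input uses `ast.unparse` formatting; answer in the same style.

if pairs >= 22 and 22 >= factor and (factor <= gain):

Transformed code:
elems = elems + pairs
gain = gain + 20
if scale < elems and elems != 30:
    process(17)
if 4 == scale and scale != 6:
    gain = gain % factor // handle(elems)
if pairs >= 22 and 22 >= factor and (factor <= gain):
    log(34)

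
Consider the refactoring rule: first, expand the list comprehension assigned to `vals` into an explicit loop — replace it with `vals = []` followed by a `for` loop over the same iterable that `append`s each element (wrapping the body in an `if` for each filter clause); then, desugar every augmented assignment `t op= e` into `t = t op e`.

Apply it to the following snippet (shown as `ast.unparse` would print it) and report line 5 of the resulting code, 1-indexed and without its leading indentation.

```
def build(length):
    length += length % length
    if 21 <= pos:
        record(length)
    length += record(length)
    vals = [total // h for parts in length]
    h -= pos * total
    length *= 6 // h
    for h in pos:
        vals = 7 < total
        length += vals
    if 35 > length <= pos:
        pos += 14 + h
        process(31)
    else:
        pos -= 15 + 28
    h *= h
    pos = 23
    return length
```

Transformed code:
def build(length):
    length = length + length % length
    if 21 <= pos:
        record(length)
    length = length + record(length)
    vals = []
    for parts in length:
        vals.append(total // h)
    h = h - pos * total
    length = length * (6 // h)
    for h in pos:
        vals = 7 < total
        length = length + vals
    if 35 > length <= pos:
        pos = pos + (14 + h)
        process(31)
    else:
        pos = pos - (15 + 28)
    h = h * h
    pos = 23
    return length

length = length + record(length)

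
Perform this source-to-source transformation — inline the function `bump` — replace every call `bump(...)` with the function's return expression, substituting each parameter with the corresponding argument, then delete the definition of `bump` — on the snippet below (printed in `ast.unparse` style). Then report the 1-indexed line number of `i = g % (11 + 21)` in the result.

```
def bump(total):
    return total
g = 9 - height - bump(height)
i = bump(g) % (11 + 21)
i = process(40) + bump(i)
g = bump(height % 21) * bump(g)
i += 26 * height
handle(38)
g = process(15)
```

2

Transformed code:
g = 9 - height - height
i = g % (11 + 21)
i = process(40) + i
g = height % 21 * g
i += 26 * height
handle(38)
g = process(15)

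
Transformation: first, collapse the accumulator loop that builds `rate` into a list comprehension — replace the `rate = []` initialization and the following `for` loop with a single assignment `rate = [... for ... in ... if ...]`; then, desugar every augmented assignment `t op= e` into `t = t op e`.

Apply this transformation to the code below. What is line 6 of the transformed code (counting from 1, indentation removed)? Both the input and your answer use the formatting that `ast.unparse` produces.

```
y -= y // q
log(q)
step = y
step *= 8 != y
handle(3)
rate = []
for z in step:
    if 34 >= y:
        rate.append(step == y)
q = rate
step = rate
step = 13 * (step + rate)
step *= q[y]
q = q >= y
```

Transformed code:
y = y - y // q
log(q)
step = y
step = step * (8 != y)
handle(3)
rate = [step == y for z in step if 34 >= y]
q = rate
step = rate
step = 13 * (step + rate)
step = step * q[y]
q = q >= y

rate = [step == y for z in step if 34 >= y]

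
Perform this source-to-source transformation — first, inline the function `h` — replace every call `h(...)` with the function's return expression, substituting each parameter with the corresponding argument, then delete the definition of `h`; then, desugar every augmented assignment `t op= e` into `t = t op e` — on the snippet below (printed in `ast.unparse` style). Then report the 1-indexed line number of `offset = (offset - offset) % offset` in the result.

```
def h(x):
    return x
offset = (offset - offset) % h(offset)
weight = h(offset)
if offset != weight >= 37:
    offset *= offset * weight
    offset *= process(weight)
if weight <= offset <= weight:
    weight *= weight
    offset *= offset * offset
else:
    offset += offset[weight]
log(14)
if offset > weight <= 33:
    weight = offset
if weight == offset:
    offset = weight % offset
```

Transformed code:
offset = (offset - offset) % offset
weight = offset
if offset != weight >= 37:
    offset = offset * (offset * weight)
    offset = offset * process(weight)
if weight <= offset <= weight:
    weight = weight * weight
    offset = offset * (offset * offset)
else:
    offset = offset + offset[weight]
log(14)
if offset > weight <= 33:
    weight = offset
if weight == offset:
    offset = weight % offset

1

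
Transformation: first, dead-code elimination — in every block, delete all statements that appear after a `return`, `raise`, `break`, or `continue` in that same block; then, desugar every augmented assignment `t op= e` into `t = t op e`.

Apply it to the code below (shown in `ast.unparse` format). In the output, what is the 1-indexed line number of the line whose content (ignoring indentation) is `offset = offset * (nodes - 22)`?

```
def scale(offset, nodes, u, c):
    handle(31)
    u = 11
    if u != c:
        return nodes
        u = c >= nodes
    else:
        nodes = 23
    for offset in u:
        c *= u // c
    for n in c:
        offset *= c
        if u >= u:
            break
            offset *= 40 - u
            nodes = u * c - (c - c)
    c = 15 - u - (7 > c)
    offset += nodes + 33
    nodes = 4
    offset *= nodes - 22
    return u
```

Transformed code:
def scale(offset, nodes, u, c):
    handle(31)
    u = 11
    if u != c:
        return nodes
    else:
        nodes = 23
    for offset in u:
        c = c * (u // c)
    for n in c:
        offset = offset * c
        if u >= u:
            break
    c = 15 - u - (7 > c)
    offset = offset + (nodes + 33)
    nodes = 4
    offset = offset * (nodes - 22)
    return u

17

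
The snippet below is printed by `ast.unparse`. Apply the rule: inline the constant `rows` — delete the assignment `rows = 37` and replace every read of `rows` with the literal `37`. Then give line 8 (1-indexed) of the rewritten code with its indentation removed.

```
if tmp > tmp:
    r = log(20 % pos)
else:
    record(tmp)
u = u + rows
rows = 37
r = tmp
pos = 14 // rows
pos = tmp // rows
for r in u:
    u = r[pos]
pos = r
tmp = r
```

Transformed code:
if tmp > tmp:
    r = log(20 % pos)
else:
    record(tmp)
u = u + 37
r = tmp
pos = 14 // 37
pos = tmp // 37
for r in u:
    u = r[pos]
pos = r
tmp = r

pos = tmp // 37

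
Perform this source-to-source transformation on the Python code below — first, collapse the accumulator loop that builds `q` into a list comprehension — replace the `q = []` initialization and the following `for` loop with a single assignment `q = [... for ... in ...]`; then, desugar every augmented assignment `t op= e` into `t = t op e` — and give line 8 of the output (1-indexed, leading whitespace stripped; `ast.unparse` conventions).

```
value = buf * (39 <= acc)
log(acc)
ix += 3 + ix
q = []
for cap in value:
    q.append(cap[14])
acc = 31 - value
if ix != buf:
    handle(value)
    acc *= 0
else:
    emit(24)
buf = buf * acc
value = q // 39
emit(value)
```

acc = acc * 0

Transformed code:
value = buf * (39 <= acc)
log(acc)
ix = ix + (3 + ix)
q = [cap[14] for cap in value]
acc = 31 - value
if ix != buf:
    handle(value)
    acc = acc * 0
else:
    emit(24)
buf = buf * acc
value = q // 39
emit(value)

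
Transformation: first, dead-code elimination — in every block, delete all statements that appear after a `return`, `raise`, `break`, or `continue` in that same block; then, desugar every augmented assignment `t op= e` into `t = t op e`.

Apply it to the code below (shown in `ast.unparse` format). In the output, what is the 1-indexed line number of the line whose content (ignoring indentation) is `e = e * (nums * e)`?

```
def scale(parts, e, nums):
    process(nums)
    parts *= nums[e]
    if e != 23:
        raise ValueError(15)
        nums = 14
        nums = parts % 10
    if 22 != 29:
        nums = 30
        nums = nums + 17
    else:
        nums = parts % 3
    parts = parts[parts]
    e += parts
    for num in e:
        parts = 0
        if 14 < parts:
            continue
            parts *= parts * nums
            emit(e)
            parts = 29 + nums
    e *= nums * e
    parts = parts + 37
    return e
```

17

Transformed code:
def scale(parts, e, nums):
    process(nums)
    parts = parts * nums[e]
    if e != 23:
        raise ValueError(15)
    if 22 != 29:
        nums = 30
        nums = nums + 17
    else:
        nums = parts % 3
    parts = parts[parts]
    e = e + parts
    for num in e:
        parts = 0
        if 14 < parts:
            continue
    e = e * (nums * e)
    parts = parts + 37
    return e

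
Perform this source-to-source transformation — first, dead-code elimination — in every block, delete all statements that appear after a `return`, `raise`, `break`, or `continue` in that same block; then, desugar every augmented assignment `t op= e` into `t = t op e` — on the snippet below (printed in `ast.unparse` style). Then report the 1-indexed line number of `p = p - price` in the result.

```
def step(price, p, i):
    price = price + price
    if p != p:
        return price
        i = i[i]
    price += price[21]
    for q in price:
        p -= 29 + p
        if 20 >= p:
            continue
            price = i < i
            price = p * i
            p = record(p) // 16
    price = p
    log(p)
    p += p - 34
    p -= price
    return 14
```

13

Transformed code:
def step(price, p, i):
    price = price + price
    if p != p:
        return price
    price = price + price[21]
    for q in price:
        p = p - (29 + p)
        if 20 >= p:
            continue
    price = p
    log(p)
    p = p + (p - 34)
    p = p - price
    return 14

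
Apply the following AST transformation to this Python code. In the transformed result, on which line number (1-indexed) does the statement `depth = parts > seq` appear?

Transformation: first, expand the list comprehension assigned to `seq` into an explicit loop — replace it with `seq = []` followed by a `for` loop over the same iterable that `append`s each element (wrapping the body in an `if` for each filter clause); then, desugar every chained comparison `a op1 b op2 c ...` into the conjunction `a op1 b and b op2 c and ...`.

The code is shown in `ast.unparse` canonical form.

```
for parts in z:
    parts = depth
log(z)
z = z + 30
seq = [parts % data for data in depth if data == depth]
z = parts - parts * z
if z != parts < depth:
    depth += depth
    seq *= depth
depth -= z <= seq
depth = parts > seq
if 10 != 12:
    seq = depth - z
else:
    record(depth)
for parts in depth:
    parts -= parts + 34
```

14

Transformed code:
for parts in z:
    parts = depth
log(z)
z = z + 30
seq = []
for data in depth:
    if data == depth:
        seq.append(parts % data)
z = parts - parts * z
if z != parts and parts < depth:
    depth += depth
    seq *= depth
depth -= z <= seq
depth = parts > seq
if 10 != 12:
    seq = depth - z
else:
    record(depth)
for parts in depth:
    parts -= parts + 34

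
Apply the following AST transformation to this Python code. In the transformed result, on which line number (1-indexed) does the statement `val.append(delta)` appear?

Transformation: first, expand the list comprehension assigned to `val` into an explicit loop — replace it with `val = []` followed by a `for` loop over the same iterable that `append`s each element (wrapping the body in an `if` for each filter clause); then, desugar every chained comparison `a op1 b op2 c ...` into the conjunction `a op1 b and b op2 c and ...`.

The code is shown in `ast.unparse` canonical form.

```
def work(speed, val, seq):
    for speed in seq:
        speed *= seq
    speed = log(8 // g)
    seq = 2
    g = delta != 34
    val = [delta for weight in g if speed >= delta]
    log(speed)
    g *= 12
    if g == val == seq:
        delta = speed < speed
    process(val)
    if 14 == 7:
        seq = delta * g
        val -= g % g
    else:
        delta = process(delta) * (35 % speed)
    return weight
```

10

Transformed code:
def work(speed, val, seq):
    for speed in seq:
        speed *= seq
    speed = log(8 // g)
    seq = 2
    g = delta != 34
    val = []
    for weight in g:
        if speed >= delta:
            val.append(delta)
    log(speed)
    g *= 12
    if g == val and val == seq:
        delta = speed < speed
    process(val)
    if 14 == 7:
        seq = delta * g
        val -= g % g
    else:
        delta = process(delta) * (35 % speed)
    return weight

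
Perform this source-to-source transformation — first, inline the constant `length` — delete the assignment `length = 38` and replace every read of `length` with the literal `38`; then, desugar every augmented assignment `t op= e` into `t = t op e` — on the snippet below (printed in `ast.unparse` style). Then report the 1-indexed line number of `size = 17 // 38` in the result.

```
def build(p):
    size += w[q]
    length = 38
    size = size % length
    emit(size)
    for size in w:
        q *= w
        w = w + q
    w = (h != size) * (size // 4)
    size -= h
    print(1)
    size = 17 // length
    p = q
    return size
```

11

Transformed code:
def build(p):
    size = size + w[q]
    size = size % 38
    emit(size)
    for size in w:
        q = q * w
        w = w + q
    w = (h != size) * (size // 4)
    size = size - h
    print(1)
    size = 17 // 38
    p = q
    return size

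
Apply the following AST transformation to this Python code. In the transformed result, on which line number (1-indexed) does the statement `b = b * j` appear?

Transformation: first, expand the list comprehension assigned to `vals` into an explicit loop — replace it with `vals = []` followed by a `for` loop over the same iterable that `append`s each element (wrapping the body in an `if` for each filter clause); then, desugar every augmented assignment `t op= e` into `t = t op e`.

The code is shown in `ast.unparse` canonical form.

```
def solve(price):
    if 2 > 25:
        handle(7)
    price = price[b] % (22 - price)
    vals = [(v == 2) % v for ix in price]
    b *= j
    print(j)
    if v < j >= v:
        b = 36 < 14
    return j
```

8

Transformed code:
def solve(price):
    if 2 > 25:
        handle(7)
    price = price[b] % (22 - price)
    vals = []
    for ix in price:
        vals.append((v == 2) % v)
    b = b * j
    print(j)
    if v < j >= v:
        b = 36 < 14
    return j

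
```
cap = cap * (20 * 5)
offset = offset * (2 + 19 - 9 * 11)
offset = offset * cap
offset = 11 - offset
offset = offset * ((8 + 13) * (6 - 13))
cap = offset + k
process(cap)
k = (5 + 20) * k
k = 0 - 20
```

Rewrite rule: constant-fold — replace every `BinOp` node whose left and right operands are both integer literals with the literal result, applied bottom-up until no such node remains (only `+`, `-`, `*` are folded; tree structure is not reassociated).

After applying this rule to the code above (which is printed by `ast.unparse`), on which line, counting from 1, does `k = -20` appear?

Transformed code:
cap = cap * 100
offset = offset * -78
offset = offset * cap
offset = 11 - offset
offset = offset * -147
cap = offset + k
process(cap)
k = 25 * k
k = -20

9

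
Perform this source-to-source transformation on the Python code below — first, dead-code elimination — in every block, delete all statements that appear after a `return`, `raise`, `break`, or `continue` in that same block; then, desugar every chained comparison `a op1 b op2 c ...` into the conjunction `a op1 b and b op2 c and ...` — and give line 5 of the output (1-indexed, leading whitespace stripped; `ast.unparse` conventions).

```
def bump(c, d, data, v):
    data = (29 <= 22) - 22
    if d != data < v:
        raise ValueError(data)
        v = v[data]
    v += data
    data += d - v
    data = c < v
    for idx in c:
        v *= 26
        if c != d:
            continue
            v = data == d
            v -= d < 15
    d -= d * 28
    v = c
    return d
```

v += data

Transformed code:
def bump(c, d, data, v):
    data = (29 <= 22) - 22
    if d != data and data < v:
        raise ValueError(data)
    v += data
    data += d - v
    data = c < v
    for idx in c:
        v *= 26
        if c != d:
            continue
    d -= d * 28
    v = c
    return d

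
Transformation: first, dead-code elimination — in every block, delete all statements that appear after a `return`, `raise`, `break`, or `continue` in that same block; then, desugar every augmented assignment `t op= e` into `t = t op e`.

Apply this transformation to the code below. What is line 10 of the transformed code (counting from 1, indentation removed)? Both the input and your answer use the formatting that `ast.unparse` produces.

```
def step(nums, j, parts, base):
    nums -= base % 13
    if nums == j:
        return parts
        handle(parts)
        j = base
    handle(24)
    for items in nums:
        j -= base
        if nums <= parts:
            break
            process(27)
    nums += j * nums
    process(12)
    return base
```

nums = nums + j * nums

Transformed code:
def step(nums, j, parts, base):
    nums = nums - base % 13
    if nums == j:
        return parts
    handle(24)
    for items in nums:
        j = j - base
        if nums <= parts:
            break
    nums = nums + j * nums
    process(12)
    return base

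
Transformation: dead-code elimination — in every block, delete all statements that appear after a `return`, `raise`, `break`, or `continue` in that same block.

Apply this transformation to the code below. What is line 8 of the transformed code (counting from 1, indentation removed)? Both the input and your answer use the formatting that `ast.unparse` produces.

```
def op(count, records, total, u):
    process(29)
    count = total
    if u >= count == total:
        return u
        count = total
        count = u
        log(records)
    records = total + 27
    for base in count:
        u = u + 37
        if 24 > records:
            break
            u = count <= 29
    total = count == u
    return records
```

u = u + 37

Transformed code:
def op(count, records, total, u):
    process(29)
    count = total
    if u >= count == total:
        return u
    records = total + 27
    for base in count:
        u = u + 37
        if 24 > records:
            break
    total = count == u
    return records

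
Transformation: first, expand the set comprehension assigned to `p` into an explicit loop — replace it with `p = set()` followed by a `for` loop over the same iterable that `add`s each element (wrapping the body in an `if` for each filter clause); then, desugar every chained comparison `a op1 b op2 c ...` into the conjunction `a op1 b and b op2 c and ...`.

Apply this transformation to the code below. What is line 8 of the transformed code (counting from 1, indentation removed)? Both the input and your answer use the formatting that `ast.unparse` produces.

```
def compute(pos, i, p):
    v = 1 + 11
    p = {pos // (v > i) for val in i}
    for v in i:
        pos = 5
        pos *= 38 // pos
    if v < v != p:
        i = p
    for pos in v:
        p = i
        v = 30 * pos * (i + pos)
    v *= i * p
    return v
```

pos *= 38 // pos

Transformed code:
def compute(pos, i, p):
    v = 1 + 11
    p = set()
    for val in i:
        p.add(pos // (v > i))
    for v in i:
        pos = 5
        pos *= 38 // pos
    if v < v and v != p:
        i = p
    for pos in v:
        p = i
        v = 30 * pos * (i + pos)
    v *= i * p
    return v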